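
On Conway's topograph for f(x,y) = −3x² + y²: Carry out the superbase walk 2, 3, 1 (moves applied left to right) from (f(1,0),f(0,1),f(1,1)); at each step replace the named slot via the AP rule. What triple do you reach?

start (-3,1,-2) = (f(1,0),f(0,1),f(1,1))
replace slot 2: 2·((-3)+(-2)) − 1 = -11 → (-3,-11,-2)
replace slot 3: 2·((-3)+(-11)) − (-2) = -26 → (-3,-11,-26)
replace slot 1: 2·((-11)+(-26)) − (-3) = -71 → (-71,-11,-26)

-71,-11,-26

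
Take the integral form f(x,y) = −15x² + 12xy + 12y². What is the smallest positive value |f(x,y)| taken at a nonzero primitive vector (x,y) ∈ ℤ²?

river: ρ → (12,12,-15)
river: ρ → (-15,18,9)
river: ρ → (9,18,-15)
river: ρ → (-15,12,12)
closes: descent 0, river 4
min |a| on river = 9

9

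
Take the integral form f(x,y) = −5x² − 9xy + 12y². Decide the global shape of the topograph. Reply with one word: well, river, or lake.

D = b²−4ac = (-9)² − 4·(-5)·12 = 321
D > 0 non-square ⇒ indefinite ⇒ periodic river

river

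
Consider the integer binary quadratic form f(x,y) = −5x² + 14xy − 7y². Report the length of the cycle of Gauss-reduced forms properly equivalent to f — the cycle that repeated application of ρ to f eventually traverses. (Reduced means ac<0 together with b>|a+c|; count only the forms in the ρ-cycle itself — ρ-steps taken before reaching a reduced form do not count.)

D = 56, ⌊√D⌋ = 7
descent: ρ → (-7,0,2)
descent: ρ → (2,4,-5)  [lands on river]
river: ρ → (-5,6,1)
river: ρ → (1,6,-5)
river: ρ → (-5,4,2)
ρ-cycle length = 4 (tail of 2 descent steps not counted)

4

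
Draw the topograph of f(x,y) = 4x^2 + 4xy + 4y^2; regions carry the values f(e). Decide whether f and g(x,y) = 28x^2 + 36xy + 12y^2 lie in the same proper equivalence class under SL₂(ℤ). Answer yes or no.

D₁ = -48, D₂ = -48
f: reduced (well bottom): (4,4,4) with a≤c, −a<b≤a
g: translate: b→-20 (≡36 mod 56), so (28,36,12)→(28,-20,4)
g: flip: (28,-20,4)→(4,20,28)
g: translate: b→4 (≡20 mod 8), so (4,20,28)→(4,4,4)
g: reduced (well bottom): (4,4,4) with a≤c, −a<b≤a
reduced forms (4, 4, 4) vs (4, 4, 4) ⇒ equivalent

yes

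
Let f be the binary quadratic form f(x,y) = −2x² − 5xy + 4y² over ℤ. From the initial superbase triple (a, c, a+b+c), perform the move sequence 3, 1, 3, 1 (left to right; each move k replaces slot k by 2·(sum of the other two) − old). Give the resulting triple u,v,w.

start (-2,4,-3) = (f(1,0),f(0,1),f(1,1))
replace slot 3: 2·((-2)+4) − (-3) = 7 → (-2,4,7)
replace slot 1: 2·(4+7) − (-2) = 24 → (24,4,7)
replace slot 3: 2·(24+4) − 7 = 49 → (24,4,49)
replace slot 1: 2·(4+49) − 24 = 82 → (82,4,49)

82,4,49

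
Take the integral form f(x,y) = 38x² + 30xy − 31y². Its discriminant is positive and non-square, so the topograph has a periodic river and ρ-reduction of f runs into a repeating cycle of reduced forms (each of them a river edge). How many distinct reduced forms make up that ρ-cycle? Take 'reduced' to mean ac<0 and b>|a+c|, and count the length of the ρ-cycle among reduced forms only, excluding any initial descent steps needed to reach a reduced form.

D = 5612, ⌊√D⌋ = 74
river: ρ → (-31,32,37)
river: ρ → (37,42,-26)
river: ρ → (-26,62,17)
river: ρ → (17,74,-2)
river: ρ → (-2,74,17)
river: ρ → (17,62,-26)
river: ρ → (-26,42,37)
river: ρ → (37,32,-31)
river: ρ → (-31,30,38)
river: ρ → (38,46,-23)
river: ρ → (-23,46,38)
river: ρ → (38,30,-31)
ρ-cycle length = 12 (tail of 0 descent steps not counted)

12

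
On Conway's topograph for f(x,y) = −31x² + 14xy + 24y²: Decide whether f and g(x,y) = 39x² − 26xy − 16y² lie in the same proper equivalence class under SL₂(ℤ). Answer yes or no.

D₁ = 3172, D₂ = 3172
river cycle of f (length 10): (24, 34, -21), (-21, 50, 8), (8, 46, -33), (-33, 20, 21), (21, 22, -32), (-32, 42, 11), (11, 46, -24), (-24, 50, 7), (7, 48, -31), (-31, 14, 24)
river cycle of g (length 8): (-16, 26, 39), (39, 52, -3), (-3, 56, 3), (3, 52, -39), (-39, 26, 16), (16, 38, -27), (-27, 16, 27), (27, 38, -16)
cycles differ ⇒ inequivalent

no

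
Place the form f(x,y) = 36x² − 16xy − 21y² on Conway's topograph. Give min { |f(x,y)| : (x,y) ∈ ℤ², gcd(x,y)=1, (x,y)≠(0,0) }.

descent: ρ → (-21,16,36)  [lands on river]
river: ρ → (36,56,-1)
river: ρ → (-1,56,36)
river: ρ → (36,16,-21)
river: ρ → (-21,26,31)
river: ρ → (31,36,-16)
river: ρ → (-16,28,39)
river: ρ → (39,50,-5)
river: ρ → (-5,50,39)
river: ρ → (39,28,-16)
river: ρ → (-16,36,31)
river: ρ → (31,26,-21)
closes: descent 1, river 12
min |a| on river = 1

1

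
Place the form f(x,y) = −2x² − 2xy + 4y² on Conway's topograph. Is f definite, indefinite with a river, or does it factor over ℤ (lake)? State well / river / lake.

D = b²−4ac = (-2)² − 4·(-2)·4 = 36
D = 6² is a perfect square ⇒ form factors over ℤ ⇒ lakes

lake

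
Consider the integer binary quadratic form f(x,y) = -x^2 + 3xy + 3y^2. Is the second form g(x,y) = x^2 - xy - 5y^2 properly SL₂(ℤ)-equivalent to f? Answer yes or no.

D₁ = 21, D₂ = 21
river cycle of f (length 2): (3, 3, -1), (-1, 3, 3)
river cycle of g (length 2): (1, 3, -3), (-3, 3, 1)
cycles differ ⇒ inequivalent

no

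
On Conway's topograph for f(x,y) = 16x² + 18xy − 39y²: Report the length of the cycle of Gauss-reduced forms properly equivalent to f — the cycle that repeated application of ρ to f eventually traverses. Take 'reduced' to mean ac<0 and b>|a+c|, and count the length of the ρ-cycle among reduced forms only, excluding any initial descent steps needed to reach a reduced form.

D = 2820, ⌊√D⌋ = 53
descent: ρ → (-39,-18,16)
descent: ρ → (16,50,-5)  [lands on river]
river: ρ → (-5,50,16)
river: ρ → (16,46,-11)
river: ρ → (-11,42,24)
river: ρ → (24,6,-29)
river: ρ → (-29,52,1)
river: ρ → (1,52,-29)
river: ρ → (-29,6,24)
river: ρ → (24,42,-11)
river: ρ → (-11,46,16)
ρ-cycle length = 10 (tail of 2 descent steps not counted)

10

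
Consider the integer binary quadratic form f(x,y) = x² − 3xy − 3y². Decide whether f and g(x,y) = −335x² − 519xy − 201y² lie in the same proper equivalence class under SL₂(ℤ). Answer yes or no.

D₁ = 21, D₂ = 21
river cycle of f (length 2): (-3, 3, 1), (1, 3, -3)
river cycle of g (length 2): (-3, 3, 1), (1, 3, -3)
cycles coincide ⇒ equivalent

yes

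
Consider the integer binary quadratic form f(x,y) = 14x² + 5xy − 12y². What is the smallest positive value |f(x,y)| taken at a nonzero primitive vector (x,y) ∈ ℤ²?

river: ρ → (-12,19,7)
river: ρ → (7,23,-6)
river: ρ → (-6,25,3)
river: ρ → (3,23,-14)
river: ρ → (-14,5,12)
river: ρ → (12,19,-7)
river: ρ → (-7,23,6)
river: ρ → (6,25,-3)
river: ρ → (-3,23,14)
river: ρ → (14,5,-12)
closes: descent 0, river 10
min |a| on river = 3

3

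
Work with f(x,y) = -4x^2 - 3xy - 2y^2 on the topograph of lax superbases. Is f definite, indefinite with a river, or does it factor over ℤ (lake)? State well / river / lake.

D = b²−4ac = (-3)² − 4·(-4)·(-2) = -23
D < 0 ⇒ definite ⇒ every region one sign ⇒ single well

well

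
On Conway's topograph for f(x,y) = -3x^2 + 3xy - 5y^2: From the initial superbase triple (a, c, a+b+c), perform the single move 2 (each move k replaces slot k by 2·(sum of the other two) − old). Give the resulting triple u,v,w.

start (-3,-5,-5) = (f(1,0),f(0,1),f(1,1))
replace slot 2: 2·((-3)+(-5)) − (-5) = -11 → (-3,-11,-5)

-3,-11,-5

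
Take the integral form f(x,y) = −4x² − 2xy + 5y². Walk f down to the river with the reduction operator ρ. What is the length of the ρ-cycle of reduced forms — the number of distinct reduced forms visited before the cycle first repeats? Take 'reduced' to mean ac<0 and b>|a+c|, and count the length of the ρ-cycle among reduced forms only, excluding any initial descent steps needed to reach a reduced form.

D = 84, ⌊√D⌋ = 9
descent: ρ → (5,2,-4)  [lands on river]
river: ρ → (-4,6,3)
river: ρ → (3,6,-4)
river: ρ → (-4,2,5)
river: ρ → (5,8,-1)
river: ρ → (-1,8,5)
ρ-cycle length = 6 (tail of 1 descent step not counted)

6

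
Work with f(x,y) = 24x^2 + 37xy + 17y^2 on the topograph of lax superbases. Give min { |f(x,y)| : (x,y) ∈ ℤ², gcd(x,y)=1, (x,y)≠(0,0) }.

translate: b→-11 (≡37 mod 48), so (24,37,17)→(24,-11,4)
flip: (24,-11,4)→(4,11,24)
translate: b→3 (≡11 mod 8), so (4,11,24)→(4,3,17)
reduced (well bottom): (4,3,17) with a≤c, −a<b≤a
well minimum = a = 4

4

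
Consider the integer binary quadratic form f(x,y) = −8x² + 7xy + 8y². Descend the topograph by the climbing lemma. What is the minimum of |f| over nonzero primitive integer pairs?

river: ρ → (8,9,-7)
river: ρ → (-7,5,10)
river: ρ → (10,15,-2)
river: ρ → (-2,17,2)
river: ρ → (2,15,-10)
river: ρ → (-10,5,7)
river: ρ → (7,9,-8)
river: ρ → (-8,7,8)
closes: descent 0, river 8
min |a| on river = 2

2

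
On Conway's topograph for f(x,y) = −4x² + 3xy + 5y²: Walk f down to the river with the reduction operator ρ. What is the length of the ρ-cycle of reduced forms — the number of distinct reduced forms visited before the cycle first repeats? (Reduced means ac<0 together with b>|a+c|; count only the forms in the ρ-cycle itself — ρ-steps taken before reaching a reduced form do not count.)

D = 89, ⌊√D⌋ = 9
river: ρ → (5,7,-2)
river: ρ → (-2,9,1)
river: ρ → (1,9,-2)
river: ρ → (-2,7,5)
river: ρ → (5,3,-4)
river: ρ → (-4,5,4)
river: ρ → (4,3,-5)
river: ρ → (-5,7,2)
river: ρ → (2,9,-1)
river: ρ → (-1,9,2)
river: ρ → (2,7,-5)
river: ρ → (-5,3,4)
river: ρ → (4,5,-4)
river: ρ → (-4,3,5)
ρ-cycle length = 14 (tail of 0 descent steps not counted)

14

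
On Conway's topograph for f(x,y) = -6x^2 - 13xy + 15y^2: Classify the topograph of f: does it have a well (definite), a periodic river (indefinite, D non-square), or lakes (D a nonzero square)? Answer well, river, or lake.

D = b²−4ac = (-13)² − 4·(-6)·15 = 529
D = 23² is a perfect square ⇒ form factors over ℤ ⇒ lakes

lake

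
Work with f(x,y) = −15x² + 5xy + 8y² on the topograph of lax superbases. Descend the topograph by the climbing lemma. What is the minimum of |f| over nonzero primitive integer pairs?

descent: ρ → (8,11,-12)  [lands on river]
river: ρ → (-12,13,7)
river: ρ → (7,15,-10)
river: ρ → (-10,5,12)
river: ρ → (12,19,-3)
river: ρ → (-3,17,18)
river: ρ → (18,19,-2)
river: ρ → (-2,21,8)
closes: descent 1, river 8
min |a| on river = 2

2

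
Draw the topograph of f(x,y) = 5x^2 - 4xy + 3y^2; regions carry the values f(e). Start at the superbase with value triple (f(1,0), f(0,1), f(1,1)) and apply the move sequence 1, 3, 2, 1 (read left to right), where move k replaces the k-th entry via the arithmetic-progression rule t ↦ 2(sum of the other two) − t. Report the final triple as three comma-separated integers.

start (5,3,4) = (f(1,0),f(0,1),f(1,1))
replace slot 1: 2·(3+4) − 5 = 9 → (9,3,4)
replace slot 3: 2·(9+3) − 4 = 20 → (9,3,20)
replace slot 2: 2·(9+20) − 3 = 55 → (9,55,20)
replace slot 1: 2·(55+20) − 9 = 141 → (141,55,20)

141,55,20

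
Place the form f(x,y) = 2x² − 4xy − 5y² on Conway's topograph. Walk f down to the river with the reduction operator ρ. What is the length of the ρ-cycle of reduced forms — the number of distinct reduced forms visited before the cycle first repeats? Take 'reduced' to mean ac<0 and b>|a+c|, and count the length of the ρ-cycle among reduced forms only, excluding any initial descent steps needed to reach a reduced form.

D = 56, ⌊√D⌋ = 7
descent: ρ → (-5,4,2)  [lands on river]
river: ρ → (2,4,-5)
river: ρ → (-5,6,1)
river: ρ → (1,6,-5)
ρ-cycle length = 4 (tail of 1 descent step not counted)

4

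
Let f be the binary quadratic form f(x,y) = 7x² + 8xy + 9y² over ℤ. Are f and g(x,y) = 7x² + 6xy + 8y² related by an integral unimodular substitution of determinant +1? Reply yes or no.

D₁ = -188, D₂ = -188
f: translate: b→-6 (≡8 mod 14), so (7,8,9)→(7,-6,8)
f: reduced (well bottom): (7,-6,8) with a≤c, −a<b≤a
g: reduced (well bottom): (7,6,8) with a≤c, −a<b≤a
reduced forms (7, -6, 8) vs (7, 6, 8) ⇒ inequivalent

no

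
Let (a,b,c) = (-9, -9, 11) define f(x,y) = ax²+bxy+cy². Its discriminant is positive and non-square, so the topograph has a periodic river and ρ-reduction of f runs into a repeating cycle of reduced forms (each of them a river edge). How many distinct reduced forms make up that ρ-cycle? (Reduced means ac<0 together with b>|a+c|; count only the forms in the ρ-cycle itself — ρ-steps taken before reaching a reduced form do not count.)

D = 477, ⌊√D⌋ = 21
descent: ρ → (11,9,-9)  [lands on river]
river: ρ → (-9,9,11)
river: ρ → (11,13,-7)
river: ρ → (-7,15,9)
river: ρ → (9,21,-1)
river: ρ → (-1,21,9)
river: ρ → (9,15,-7)
river: ρ → (-7,13,11)
ρ-cycle length = 8 (tail of 1 descent step not counted)

8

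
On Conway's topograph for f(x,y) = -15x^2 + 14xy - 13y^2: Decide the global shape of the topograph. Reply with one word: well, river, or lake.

D = b²−4ac = 14² − 4·(-15)·(-13) = -584
D < 0 ⇒ definite ⇒ every region one sign ⇒ single well

well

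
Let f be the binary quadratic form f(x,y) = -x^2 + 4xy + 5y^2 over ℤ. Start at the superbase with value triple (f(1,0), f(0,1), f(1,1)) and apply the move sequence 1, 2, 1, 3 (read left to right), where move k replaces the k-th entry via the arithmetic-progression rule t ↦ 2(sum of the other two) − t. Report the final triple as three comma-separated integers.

start (-1,5,8) = (f(1,0),f(0,1),f(1,1))
replace slot 1: 2·(5+8) − (-1) = 27 → (27,5,8)
replace slot 2: 2·(27+8) − 5 = 65 → (27,65,8)
replace slot 1: 2·(65+8) − 27 = 119 → (119,65,8)
replace slot 3: 2·(119+65) − 8 = 360 → (119,65,360)

119,65,360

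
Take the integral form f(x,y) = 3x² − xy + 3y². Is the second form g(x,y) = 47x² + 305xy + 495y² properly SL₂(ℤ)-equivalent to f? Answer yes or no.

D₁ = -35, D₂ = -35
f: flip: (3,-1,3)→(3,1,3)
f: reduced (well bottom): (3,1,3) with a≤c, −a<b≤a
g: translate: b→23 (≡305 mod 94), so (47,305,495)→(47,23,3)
g: flip: (47,23,3)→(3,-23,47)
g: translate: b→1 (≡-23 mod 6), so (3,-23,47)→(3,1,3)
g: reduced (well bottom): (3,1,3) with a≤c, −a<b≤a
reduced forms (3, 1, 3) vs (3, 1, 3) ⇒ equivalent

yes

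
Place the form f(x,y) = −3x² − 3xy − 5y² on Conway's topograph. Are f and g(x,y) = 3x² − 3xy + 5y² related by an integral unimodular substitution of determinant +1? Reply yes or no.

D₁ = -51, D₂ = -51
f is negative-definite; reduce −f:
−f: reduced (well bottom): (3,3,5) with a≤c, −a<b≤a
flip sign back: reduced form of f is (-3,-3,-5)
g: translate: b→3 (≡-3 mod 6), so (3,-3,5)→(3,3,5)
g: reduced (well bottom): (3,3,5) with a≤c, −a<b≤a
reduced forms (-3, -3, -5) vs (3, 3, 5) ⇒ inequivalent

no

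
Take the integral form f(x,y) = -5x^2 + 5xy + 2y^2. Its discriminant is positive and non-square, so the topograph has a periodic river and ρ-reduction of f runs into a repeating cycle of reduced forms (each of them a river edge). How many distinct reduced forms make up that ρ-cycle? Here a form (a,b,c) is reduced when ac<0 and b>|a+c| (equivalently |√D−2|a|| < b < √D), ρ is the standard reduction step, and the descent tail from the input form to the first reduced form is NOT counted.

D = 65, ⌊√D⌋ = 8
river: ρ → (2,7,-2)
river: ρ → (-2,5,5)
river: ρ → (5,5,-2)
river: ρ → (-2,7,2)
river: ρ → (2,5,-5)
river: ρ → (-5,5,2)
ρ-cycle length = 6 (tail of 0 descent steps not counted)

6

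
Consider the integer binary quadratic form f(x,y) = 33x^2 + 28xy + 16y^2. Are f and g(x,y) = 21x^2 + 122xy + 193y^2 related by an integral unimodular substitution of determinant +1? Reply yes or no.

D₁ = -1328, D₂ = -1328
f: flip: (33,28,16)→(16,-28,33)
f: translate: b→4 (≡-28 mod 32), so (16,-28,33)→(16,4,21)
f: reduced (well bottom): (16,4,21) with a≤c, −a<b≤a
g: translate: b→-4 (≡122 mod 42), so (21,122,193)→(21,-4,16)
g: flip: (21,-4,16)→(16,4,21)
g: reduced (well bottom): (16,4,21) with a≤c, −a<b≤a
reduced forms (16, 4, 21) vs (16, 4, 21) ⇒ equivalent

yes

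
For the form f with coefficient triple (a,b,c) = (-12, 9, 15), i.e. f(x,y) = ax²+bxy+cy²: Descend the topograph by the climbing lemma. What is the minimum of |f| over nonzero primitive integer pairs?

river: ρ → (15,21,-6)
river: ρ → (-6,27,3)
river: ρ → (3,27,-6)
river: ρ → (-6,21,15)
river: ρ → (15,9,-12)
river: ρ → (-12,15,12)
river: ρ → (12,9,-15)
river: ρ → (-15,21,6)
river: ρ → (6,27,-3)
river: ρ → (-3,27,6)
river: ρ → (6,21,-15)
river: ρ → (-15,9,12)
river: ρ → (12,15,-12)
river: ρ → (-12,9,15)
closes: descent 0, river 14
min |a| on river = 3

3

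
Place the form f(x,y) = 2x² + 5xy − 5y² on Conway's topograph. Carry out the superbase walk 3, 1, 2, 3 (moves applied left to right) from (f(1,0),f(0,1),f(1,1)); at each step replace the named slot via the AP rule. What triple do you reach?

start (2,-5,2) = (f(1,0),f(0,1),f(1,1))
replace slot 3: 2·(2+(-5)) − 2 = -8 → (2,-5,-8)
replace slot 1: 2·((-5)+(-8)) − 2 = -28 → (-28,-5,-8)
replace slot 2: 2·((-28)+(-8)) − (-5) = -67 → (-28,-67,-8)
replace slot 3: 2·((-28)+(-67)) − (-8) = -182 → (-28,-67,-182)

-28,-67,-182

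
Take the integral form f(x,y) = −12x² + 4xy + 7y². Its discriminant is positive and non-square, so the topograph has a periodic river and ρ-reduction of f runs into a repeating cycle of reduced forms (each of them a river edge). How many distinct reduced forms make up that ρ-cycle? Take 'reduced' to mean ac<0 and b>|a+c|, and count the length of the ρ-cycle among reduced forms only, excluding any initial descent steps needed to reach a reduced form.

D = 352, ⌊√D⌋ = 18
descent: ρ → (7,10,-9)  [lands on river]
river: ρ → (-9,8,8)
river: ρ → (8,8,-9)
river: ρ → (-9,10,7)
river: ρ → (7,18,-1)
river: ρ → (-1,18,7)
ρ-cycle length = 6 (tail of 1 descent step not counted)

6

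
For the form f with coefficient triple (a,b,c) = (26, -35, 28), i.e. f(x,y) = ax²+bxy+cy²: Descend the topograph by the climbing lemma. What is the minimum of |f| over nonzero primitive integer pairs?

translate: b→17 (≡-35 mod 52), so (26,-35,28)→(26,17,19)
flip: (26,17,19)→(19,-17,26)
reduced (well bottom): (19,-17,26) with a≤c, −a<b≤a
well minimum = a = 19

19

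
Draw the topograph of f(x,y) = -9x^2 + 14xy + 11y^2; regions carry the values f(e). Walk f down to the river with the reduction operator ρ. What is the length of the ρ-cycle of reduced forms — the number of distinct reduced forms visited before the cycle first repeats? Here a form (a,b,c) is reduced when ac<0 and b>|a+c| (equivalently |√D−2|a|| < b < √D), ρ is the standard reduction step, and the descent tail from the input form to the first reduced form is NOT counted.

D = 592, ⌊√D⌋ = 24
river: ρ → (11,8,-12)
river: ρ → (-12,16,7)
river: ρ → (7,12,-16)
river: ρ → (-16,20,3)
river: ρ → (3,22,-9)
river: ρ → (-9,14,11)
ρ-cycle length = 6 (tail of 0 descent steps not counted)

6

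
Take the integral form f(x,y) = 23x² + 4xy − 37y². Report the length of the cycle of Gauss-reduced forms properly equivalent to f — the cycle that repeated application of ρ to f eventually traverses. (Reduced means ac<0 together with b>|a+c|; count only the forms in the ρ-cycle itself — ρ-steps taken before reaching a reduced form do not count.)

D = 3420, ⌊√D⌋ = 58
descent: ρ → (-37,-4,23)
descent: ρ → (23,50,-10)  [lands on river]
river: ρ → (-10,50,23)
river: ρ → (23,42,-18)
river: ρ → (-18,30,35)
river: ρ → (35,40,-13)
river: ρ → (-13,38,38)
river: ρ → (38,38,-13)
river: ρ → (-13,40,35)
river: ρ → (35,30,-18)
river: ρ → (-18,42,23)
ρ-cycle length = 10 (tail of 2 descent steps not counted)

10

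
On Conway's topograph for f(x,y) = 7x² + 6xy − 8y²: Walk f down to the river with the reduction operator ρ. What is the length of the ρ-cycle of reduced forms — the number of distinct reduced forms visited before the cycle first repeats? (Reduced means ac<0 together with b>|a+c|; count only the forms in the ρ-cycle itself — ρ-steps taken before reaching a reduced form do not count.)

D = 260, ⌊√D⌋ = 16
river: ρ → (-8,10,5)
river: ρ → (5,10,-8)
river: ρ → (-8,6,7)
river: ρ → (7,8,-7)
river: ρ → (-7,6,8)
river: ρ → (8,10,-5)
river: ρ → (-5,10,8)
river: ρ → (8,6,-7)
river: ρ → (-7,8,7)
river: ρ → (7,6,-8)
ρ-cycle length = 10 (tail of 0 descent steps not counted)

10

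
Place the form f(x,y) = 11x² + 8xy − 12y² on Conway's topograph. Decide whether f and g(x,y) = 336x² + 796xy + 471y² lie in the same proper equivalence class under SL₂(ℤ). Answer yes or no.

D₁ = 592, D₂ = 592
river cycle of f (length 6): (-12, 16, 7), (7, 12, -16), (-16, 20, 3), (3, 22, -9), (-9, 14, 11), (11, 8, -12)
river cycle of g (length 6): (11, 8, -12), (-12, 16, 7), (7, 12, -16), (-16, 20, 3), (3, 22, -9), (-9, 14, 11)
cycles coincide ⇒ equivalent

yes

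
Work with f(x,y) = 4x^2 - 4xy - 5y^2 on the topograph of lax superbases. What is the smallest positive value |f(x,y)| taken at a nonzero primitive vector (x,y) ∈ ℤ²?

descent: ρ → (-5,4,4)  [lands on river]
river: ρ → (4,4,-5)
river: ρ → (-5,6,3)
river: ρ → (3,6,-5)
closes: descent 1, river 4
min |a| on river = 3

3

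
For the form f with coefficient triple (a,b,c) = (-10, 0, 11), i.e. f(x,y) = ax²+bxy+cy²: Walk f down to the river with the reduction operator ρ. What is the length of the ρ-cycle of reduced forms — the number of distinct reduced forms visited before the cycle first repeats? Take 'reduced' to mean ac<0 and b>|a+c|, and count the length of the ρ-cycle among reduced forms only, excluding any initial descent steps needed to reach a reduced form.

D = 440, ⌊√D⌋ = 20
descent: ρ → (11,0,-10)
descent: ρ → (-10,20,1)  [lands on river]
river: ρ → (1,20,-10)
ρ-cycle length = 2 (tail of 2 descent steps not counted)

2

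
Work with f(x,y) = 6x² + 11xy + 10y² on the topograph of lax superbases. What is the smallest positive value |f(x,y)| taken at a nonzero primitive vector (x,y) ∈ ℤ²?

translate: b→-1 (≡11 mod 12), so (6,11,10)→(6,-1,5)
flip: (6,-1,5)→(5,1,6)
reduced (well bottom): (5,1,6) with a≤c, −a<b≤a
well minimum = a = 5

5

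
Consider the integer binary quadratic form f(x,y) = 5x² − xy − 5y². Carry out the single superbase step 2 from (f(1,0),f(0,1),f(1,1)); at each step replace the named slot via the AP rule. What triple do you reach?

start (5,-5,-1) = (f(1,0),f(0,1),f(1,1))
replace slot 2: 2·(5+(-1)) − (-5) = 13 → (5,13,-1)

5,13,-1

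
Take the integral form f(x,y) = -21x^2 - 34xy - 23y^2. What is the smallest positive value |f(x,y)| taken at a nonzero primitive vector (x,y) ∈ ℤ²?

translate: b→-8 (≡34 mod 42), so (21,34,23)→(21,-8,10)
flip: (21,-8,10)→(10,8,21)
reduced (well bottom): (10,8,21) with a≤c, −a<b≤a
well minimum |f| = |-10| = 10 (negative-definite)

10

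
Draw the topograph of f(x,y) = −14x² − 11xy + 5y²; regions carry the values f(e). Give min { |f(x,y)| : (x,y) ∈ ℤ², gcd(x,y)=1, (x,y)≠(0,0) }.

descent: ρ → (5,11,-14)  [lands on river]
river: ρ → (-14,17,2)
river: ρ → (2,19,-5)
river: ρ → (-5,11,14)
river: ρ → (14,17,-2)
river: ρ → (-2,19,5)
closes: descent 1, river 6
min |a| on river = 2

2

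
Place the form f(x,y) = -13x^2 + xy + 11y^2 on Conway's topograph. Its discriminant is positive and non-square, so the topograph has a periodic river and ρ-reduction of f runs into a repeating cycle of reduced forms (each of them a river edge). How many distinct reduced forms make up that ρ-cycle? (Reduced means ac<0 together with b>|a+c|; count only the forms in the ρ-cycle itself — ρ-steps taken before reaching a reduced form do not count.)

D = 573, ⌊√D⌋ = 23
descent: ρ → (11,21,-3)  [lands on river]
river: ρ → (-3,21,11)
river: ρ → (11,23,-1)
river: ρ → (-1,23,11)
ρ-cycle length = 4 (tail of 1 descent step not counted)

4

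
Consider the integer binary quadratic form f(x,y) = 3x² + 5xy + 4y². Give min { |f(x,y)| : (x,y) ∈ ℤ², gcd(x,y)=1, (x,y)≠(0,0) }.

translate: b→-1 (≡5 mod 6), so (3,5,4)→(3,-1,2)
flip: (3,-1,2)→(2,1,3)
reduced (well bottom): (2,1,3) with a≤c, −a<b≤a
well minimum = a = 2

2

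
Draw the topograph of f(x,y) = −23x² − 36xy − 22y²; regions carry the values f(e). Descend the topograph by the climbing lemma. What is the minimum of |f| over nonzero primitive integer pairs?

translate: b→-10 (≡36 mod 46), so (23,36,22)→(23,-10,9)
flip: (23,-10,9)→(9,10,23)
translate: b→-8 (≡10 mod 18), so (9,10,23)→(9,-8,22)
reduced (well bottom): (9,-8,22) with a≤c, −a<b≤a
well minimum |f| = |-9| = 9 (negative-definite)

9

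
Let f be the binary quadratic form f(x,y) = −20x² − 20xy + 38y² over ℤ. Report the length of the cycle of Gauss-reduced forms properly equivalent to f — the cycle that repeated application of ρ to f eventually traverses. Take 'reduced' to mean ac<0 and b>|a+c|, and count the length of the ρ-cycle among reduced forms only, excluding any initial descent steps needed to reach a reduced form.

D = 3440, ⌊√D⌋ = 58
descent: ρ → (38,20,-20)  [lands on river]
river: ρ → (-20,20,38)
river: ρ → (38,56,-2)
river: ρ → (-2,56,38)
ρ-cycle length = 4 (tail of 1 descent step not counted)

4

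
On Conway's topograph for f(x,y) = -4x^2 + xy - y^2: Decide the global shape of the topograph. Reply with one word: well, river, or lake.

D = b²−4ac = 1² − 4·(-4)·(-1) = -15
D < 0 ⇒ definite ⇒ every region one sign ⇒ single well

well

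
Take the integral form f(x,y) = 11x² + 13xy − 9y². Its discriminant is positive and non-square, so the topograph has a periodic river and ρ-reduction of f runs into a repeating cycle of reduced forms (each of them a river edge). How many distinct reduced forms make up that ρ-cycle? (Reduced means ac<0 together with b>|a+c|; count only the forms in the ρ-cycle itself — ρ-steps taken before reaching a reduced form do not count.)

D = 565, ⌊√D⌋ = 23
river: ρ → (-9,23,1)
river: ρ → (1,23,-9)
river: ρ → (-9,13,11)
river: ρ → (11,9,-11)
river: ρ → (-11,13,9)
river: ρ → (9,23,-1)
river: ρ → (-1,23,9)
river: ρ → (9,13,-11)
river: ρ → (-11,9,11)
river: ρ → (11,13,-9)
ρ-cycle length = 10 (tail of 0 descent steps not counted)

10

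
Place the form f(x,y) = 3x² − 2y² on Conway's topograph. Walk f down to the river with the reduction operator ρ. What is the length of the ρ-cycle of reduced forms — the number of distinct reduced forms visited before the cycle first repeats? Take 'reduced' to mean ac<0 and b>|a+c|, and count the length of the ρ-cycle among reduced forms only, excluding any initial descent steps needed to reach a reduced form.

D = 24, ⌊√D⌋ = 4
descent: ρ → (-2,4,1)  [lands on river]
river: ρ → (1,4,-2)
ρ-cycle length = 2 (tail of 1 descent step not counted)

2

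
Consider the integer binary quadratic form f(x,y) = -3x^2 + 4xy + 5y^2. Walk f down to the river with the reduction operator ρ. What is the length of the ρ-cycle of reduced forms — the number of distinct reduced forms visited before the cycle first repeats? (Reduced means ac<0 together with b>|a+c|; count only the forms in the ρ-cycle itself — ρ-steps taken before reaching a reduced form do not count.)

D = 76, ⌊√D⌋ = 8
river: ρ → (5,6,-2)
river: ρ → (-2,6,5)
river: ρ → (5,4,-3)
river: ρ → (-3,8,1)
river: ρ → (1,8,-3)
river: ρ → (-3,4,5)
ρ-cycle length = 6 (tail of 0 descent steps not counted)

6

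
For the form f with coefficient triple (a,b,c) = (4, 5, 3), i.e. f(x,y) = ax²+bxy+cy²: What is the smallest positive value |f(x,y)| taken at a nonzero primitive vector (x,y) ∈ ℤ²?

translate: b→-3 (≡5 mod 8), so (4,5,3)→(4,-3,2)
flip: (4,-3,2)→(2,3,4)
translate: b→-1 (≡3 mod 4), so (2,3,4)→(2,-1,3)
reduced (well bottom): (2,-1,3) with a≤c, −a<b≤a
well minimum = a = 2

2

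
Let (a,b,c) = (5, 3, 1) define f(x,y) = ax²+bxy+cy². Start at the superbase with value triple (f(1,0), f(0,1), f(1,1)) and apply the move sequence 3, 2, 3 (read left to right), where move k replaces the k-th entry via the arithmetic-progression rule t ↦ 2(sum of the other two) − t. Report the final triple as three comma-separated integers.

start (5,1,9) = (f(1,0),f(0,1),f(1,1))
replace slot 3: 2·(5+1) − 9 = 3 → (5,1,3)
replace slot 2: 2·(5+3) − 1 = 15 → (5,15,3)
replace slot 3: 2·(5+15) − 3 = 37 → (5,15,37)

5,15,37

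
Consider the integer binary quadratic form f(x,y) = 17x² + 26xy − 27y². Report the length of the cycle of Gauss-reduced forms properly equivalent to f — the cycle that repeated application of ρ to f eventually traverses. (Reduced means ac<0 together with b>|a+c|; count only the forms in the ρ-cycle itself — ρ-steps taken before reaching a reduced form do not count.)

D = 2512, ⌊√D⌋ = 50
river: ρ → (-27,28,16)
river: ρ → (16,36,-19)
river: ρ → (-19,40,12)
river: ρ → (12,32,-31)
river: ρ → (-31,30,13)
river: ρ → (13,48,-4)
river: ρ → (-4,48,13)
river: ρ → (13,30,-31)
river: ρ → (-31,32,12)
river: ρ → (12,40,-19)
river: ρ → (-19,36,16)
river: ρ → (16,28,-27)
river: ρ → (-27,26,17)
river: ρ → (17,42,-11)
river: ρ → (-11,46,9)
river: ρ → (9,44,-16)
river: ρ → (-16,20,33)
river: ρ → (33,46,-3)
river: ρ → (-3,50,1)
river: ρ → (1,50,-3)
river: ρ → (-3,46,33)
river: ρ → (33,20,-16)
river: ρ → (-16,44,9)
river: ρ → (9,46,-11)
river: ρ → (-11,42,17)
river: ρ → (17,26,-27)
ρ-cycle length = 26 (tail of 0 descent steps not counted)

26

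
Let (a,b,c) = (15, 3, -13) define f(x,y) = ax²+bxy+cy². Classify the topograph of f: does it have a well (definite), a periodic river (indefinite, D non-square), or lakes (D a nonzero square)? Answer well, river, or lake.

D = b²−4ac = 3² − 4·15·(-13) = 789
D > 0 non-square ⇒ indefinite ⇒ periodic river

river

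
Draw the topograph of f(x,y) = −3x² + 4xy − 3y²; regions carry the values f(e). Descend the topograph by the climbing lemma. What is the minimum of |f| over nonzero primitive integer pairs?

translate: b→2 (≡-4 mod 6), so (3,-4,3)→(3,2,2)
flip: (3,2,2)→(2,-2,3)
translate: b→2 (≡-2 mod 4), so (2,-2,3)→(2,2,3)
reduced (well bottom): (2,2,3) with a≤c, −a<b≤a
well minimum |f| = |-2| = 2 (negative-definite)

2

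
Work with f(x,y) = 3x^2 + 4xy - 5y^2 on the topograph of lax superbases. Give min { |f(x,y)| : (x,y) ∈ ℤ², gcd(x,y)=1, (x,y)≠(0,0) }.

river: ρ → (-5,6,2)
river: ρ → (2,6,-5)
river: ρ → (-5,4,3)
river: ρ → (3,8,-1)
river: ρ → (-1,8,3)
river: ρ → (3,4,-5)
closes: descent 0, river 6
min |a| on river = 1

1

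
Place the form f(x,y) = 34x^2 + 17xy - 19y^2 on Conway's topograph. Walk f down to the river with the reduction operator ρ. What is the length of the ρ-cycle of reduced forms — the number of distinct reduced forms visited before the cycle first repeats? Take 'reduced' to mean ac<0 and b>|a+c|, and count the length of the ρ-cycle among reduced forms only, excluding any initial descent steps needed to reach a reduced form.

D = 2873, ⌊√D⌋ = 53
river: ρ → (-19,21,32)
river: ρ → (32,43,-8)
river: ρ → (-8,53,2)
river: ρ → (2,51,-34)
river: ρ → (-34,17,19)
river: ρ → (19,21,-32)
river: ρ → (-32,43,8)
river: ρ → (8,53,-2)
river: ρ → (-2,51,34)
river: ρ → (34,17,-19)
ρ-cycle length = 10 (tail of 0 descent steps not counted)

10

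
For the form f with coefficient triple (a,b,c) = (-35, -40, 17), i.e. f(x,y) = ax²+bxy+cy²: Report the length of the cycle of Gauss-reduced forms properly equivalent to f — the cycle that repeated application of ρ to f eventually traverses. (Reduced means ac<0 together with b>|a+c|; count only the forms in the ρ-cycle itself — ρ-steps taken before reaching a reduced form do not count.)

D = 3980, ⌊√D⌋ = 63
descent: ρ → (17,40,-35)  [lands on river]
river: ρ → (-35,30,22)
river: ρ → (22,58,-7)
river: ρ → (-7,54,38)
river: ρ → (38,22,-23)
river: ρ → (-23,24,37)
river: ρ → (37,50,-10)
river: ρ → (-10,50,37)
river: ρ → (37,24,-23)
river: ρ → (-23,22,38)
river: ρ → (38,54,-7)
river: ρ → (-7,58,22)
river: ρ → (22,30,-35)
river: ρ → (-35,40,17)
river: ρ → (17,62,-2)
river: ρ → (-2,62,17)
ρ-cycle length = 16 (tail of 1 descent step not counted)

16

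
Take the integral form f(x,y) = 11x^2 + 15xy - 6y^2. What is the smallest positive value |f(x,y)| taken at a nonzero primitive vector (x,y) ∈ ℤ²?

river: ρ → (-6,21,2)
river: ρ → (2,19,-16)
river: ρ → (-16,13,5)
river: ρ → (5,17,-10)
river: ρ → (-10,3,12)
river: ρ → (12,21,-1)
river: ρ → (-1,21,12)
river: ρ → (12,3,-10)
river: ρ → (-10,17,5)
river: ρ → (5,13,-16)
river: ρ → (-16,19,2)
river: ρ → (2,21,-6)
river: ρ → (-6,15,11)
river: ρ → (11,7,-10)
river: ρ → (-10,13,8)
river: ρ → (8,19,-4)
river: ρ → (-4,21,3)
river: ρ → (3,21,-4)
river: ρ → (-4,19,8)
river: ρ → (8,13,-10)
river: ρ → (-10,7,11)
river: ρ → (11,15,-6)
closes: descent 0, river 22
min |a| on river = 1

1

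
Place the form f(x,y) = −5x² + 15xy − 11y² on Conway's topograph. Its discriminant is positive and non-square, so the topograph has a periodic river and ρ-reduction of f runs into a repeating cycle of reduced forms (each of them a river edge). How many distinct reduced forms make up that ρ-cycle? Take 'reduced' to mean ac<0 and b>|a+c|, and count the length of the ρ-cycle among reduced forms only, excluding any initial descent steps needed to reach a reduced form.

D = 5, ⌊√D⌋ = 2
descent: ρ → (-11,7,-1)
descent: ρ → (-1,1,1)  [lands on river]
river: ρ → (1,1,-1)
ρ-cycle length = 2 (tail of 2 descent steps not counted)

2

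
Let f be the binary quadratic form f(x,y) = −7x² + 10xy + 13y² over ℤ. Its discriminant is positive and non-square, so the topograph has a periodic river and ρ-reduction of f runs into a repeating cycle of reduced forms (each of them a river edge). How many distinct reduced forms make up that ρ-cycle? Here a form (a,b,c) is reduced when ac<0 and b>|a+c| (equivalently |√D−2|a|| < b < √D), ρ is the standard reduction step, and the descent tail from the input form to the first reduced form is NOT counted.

D = 464, ⌊√D⌋ = 21
river: ρ → (13,16,-4)
river: ρ → (-4,16,13)
river: ρ → (13,10,-7)
river: ρ → (-7,18,5)
river: ρ → (5,12,-16)
river: ρ → (-16,20,1)
river: ρ → (1,20,-16)
river: ρ → (-16,12,5)
river: ρ → (5,18,-7)
river: ρ → (-7,10,13)
ρ-cycle length = 10 (tail of 0 descent steps not counted)

10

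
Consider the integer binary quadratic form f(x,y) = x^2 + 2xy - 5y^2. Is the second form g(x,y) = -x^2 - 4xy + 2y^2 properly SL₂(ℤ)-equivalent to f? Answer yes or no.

D₁ = 24, D₂ = 24
river cycle of f (length 2): (1, 4, -2), (-2, 4, 1)
river cycle of g (length 2): (2, 4, -1), (-1, 4, 2)
cycles differ ⇒ inequivalent

no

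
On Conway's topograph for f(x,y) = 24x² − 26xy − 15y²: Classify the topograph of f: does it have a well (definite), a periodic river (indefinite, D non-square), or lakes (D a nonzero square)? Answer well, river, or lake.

D = b²−4ac = (-26)² − 4·24·(-15) = 2116
D = 46² is a perfect square ⇒ form factors over ℤ ⇒ lakes

lake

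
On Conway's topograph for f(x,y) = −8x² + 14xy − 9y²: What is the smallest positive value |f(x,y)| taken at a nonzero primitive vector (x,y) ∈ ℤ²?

translate: b→2 (≡-14 mod 16), so (8,-14,9)→(8,2,3)
flip: (8,2,3)→(3,-2,8)
reduced (well bottom): (3,-2,8) with a≤c, −a<b≤a
well minimum |f| = |-3| = 3 (negative-definite)

3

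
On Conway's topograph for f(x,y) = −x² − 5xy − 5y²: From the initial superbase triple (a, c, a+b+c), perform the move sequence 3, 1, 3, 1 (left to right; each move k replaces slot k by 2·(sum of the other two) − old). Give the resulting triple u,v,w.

start (-1,-5,-11) = (f(1,0),f(0,1),f(1,1))
replace slot 3: 2·((-1)+(-5)) − (-11) = -1 → (-1,-5,-1)
replace slot 1: 2·((-5)+(-1)) − (-1) = -11 → (-11,-5,-1)
replace slot 3: 2·((-11)+(-5)) − (-1) = -31 → (-11,-5,-31)
replace slot 1: 2·((-5)+(-31)) − (-11) = -61 → (-61,-5,-31)

-61,-5,-31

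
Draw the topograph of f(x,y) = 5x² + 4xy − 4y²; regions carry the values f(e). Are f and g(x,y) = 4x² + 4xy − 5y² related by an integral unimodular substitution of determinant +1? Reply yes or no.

D₁ = 96, D₂ = 96
river cycle of f (length 4): (-4, 4, 5), (5, 6, -3), (-3, 6, 5), (5, 4, -4)
river cycle of g (length 4): (-5, 6, 3), (3, 6, -5), (-5, 4, 4), (4, 4, -5)
cycles differ ⇒ inequivalent

no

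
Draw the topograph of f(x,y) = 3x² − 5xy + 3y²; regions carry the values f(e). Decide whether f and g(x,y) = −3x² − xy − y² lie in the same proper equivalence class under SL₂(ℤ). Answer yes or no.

D₁ = -11, D₂ = -11
f: translate: b→1 (≡-5 mod 6), so (3,-5,3)→(3,1,1)
f: flip: (3,1,1)→(1,-1,3)
f: translate: b→1 (≡-1 mod 2), so (1,-1,3)→(1,1,3)
f: reduced (well bottom): (1,1,3) with a≤c, −a<b≤a
g is negative-definite; reduce −g:
−g: flip: (3,1,1)→(1,-1,3)
−g: translate: b→1 (≡-1 mod 2), so (1,-1,3)→(1,1,3)
−g: reduced (well bottom): (1,1,3) with a≤c, −a<b≤a
flip sign back: reduced form of g is (-1,-1,-3)
reduced forms (1, 1, 3) vs (-1, -1, -3) ⇒ inequivalent

no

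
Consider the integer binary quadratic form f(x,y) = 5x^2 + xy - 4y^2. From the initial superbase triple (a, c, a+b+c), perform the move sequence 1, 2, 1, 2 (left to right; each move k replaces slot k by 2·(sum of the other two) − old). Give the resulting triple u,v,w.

start (5,-4,2) = (f(1,0),f(0,1),f(1,1))
replace slot 1: 2·((-4)+2) − 5 = -9 → (-9,-4,2)
replace slot 2: 2·((-9)+2) − (-4) = -10 → (-9,-10,2)
replace slot 1: 2·((-10)+2) − (-9) = -7 → (-7,-10,2)
replace slot 2: 2·((-7)+2) − (-10) = 0 → (-7,0,2)

-7,0,2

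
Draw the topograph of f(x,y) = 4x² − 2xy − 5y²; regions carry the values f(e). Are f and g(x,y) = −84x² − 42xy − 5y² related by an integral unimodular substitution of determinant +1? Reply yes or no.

D₁ = 84, D₂ = 84
river cycle of f (length 6): (-5, 2, 4), (4, 6, -3), (-3, 6, 4), (4, 2, -5), (-5, 8, 1), (1, 8, -5)
river cycle of g (length 6): (-5, 2, 4), (4, 6, -3), (-3, 6, 4), (4, 2, -5), (-5, 8, 1), (1, 8, -5)
cycles coincide ⇒ equivalent

yes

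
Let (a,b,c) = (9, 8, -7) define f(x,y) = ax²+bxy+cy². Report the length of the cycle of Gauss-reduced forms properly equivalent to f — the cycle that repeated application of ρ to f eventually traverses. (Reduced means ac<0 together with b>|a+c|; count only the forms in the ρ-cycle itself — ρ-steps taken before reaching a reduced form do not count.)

D = 316, ⌊√D⌋ = 17
river: ρ → (-7,6,10)
river: ρ → (10,14,-3)
river: ρ → (-3,16,5)
river: ρ → (5,14,-6)
river: ρ → (-6,10,9)
river: ρ → (9,8,-7)
ρ-cycle length = 6 (tail of 0 descent steps not counted)

6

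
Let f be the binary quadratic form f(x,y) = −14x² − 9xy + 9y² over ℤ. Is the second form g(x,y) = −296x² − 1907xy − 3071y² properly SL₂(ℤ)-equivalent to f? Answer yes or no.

D₁ = 585, D₂ = 585
river cycle of f (length 12): (9, 9, -14), (-14, 19, 4), (4, 21, -9), (-9, 15, 10), (10, 5, -14), (-14, 23, 1), (1, 23, -14), (-14, 5, 10), (10, 15, -9), (-9, 21, 4), … (2 more)
river cycle of g (length 12): (-14, 19, 4), (4, 21, -9), (-9, 15, 10), (10, 5, -14), (-14, 23, 1), (1, 23, -14), (-14, 5, 10), (10, 15, -9), (-9, 21, 4), (4, 19, -14), … (2 more)
cycles coincide ⇒ equivalent

yes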